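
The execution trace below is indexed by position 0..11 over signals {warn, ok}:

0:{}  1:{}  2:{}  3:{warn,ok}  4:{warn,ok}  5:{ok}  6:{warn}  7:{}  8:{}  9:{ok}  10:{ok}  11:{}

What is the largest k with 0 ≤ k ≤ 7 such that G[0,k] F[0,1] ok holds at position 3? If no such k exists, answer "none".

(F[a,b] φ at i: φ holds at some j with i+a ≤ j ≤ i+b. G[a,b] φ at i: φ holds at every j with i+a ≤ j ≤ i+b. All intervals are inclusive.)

F[0,1] ok must hold from j=3 onward; find where it first fails.
  j=3: holds
  j=4: holds
  j=5: holds
  j=6: fails
Holds on [3,5], so largest k = 2.

2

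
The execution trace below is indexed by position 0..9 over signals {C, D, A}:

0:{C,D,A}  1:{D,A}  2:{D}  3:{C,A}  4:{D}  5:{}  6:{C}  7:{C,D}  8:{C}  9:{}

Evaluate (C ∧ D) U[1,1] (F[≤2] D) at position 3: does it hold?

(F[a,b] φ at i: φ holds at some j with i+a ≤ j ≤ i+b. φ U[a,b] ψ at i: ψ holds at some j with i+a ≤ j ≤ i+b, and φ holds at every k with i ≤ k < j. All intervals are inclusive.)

False

Need some j in [4,4] with F[≤2] D, and (C ∧ D) at every k in [3,j-1].
  j=4: F[≤2] D holds, but (C ∧ D) fails at k=3 → not this j.
No j in the window works → until fails.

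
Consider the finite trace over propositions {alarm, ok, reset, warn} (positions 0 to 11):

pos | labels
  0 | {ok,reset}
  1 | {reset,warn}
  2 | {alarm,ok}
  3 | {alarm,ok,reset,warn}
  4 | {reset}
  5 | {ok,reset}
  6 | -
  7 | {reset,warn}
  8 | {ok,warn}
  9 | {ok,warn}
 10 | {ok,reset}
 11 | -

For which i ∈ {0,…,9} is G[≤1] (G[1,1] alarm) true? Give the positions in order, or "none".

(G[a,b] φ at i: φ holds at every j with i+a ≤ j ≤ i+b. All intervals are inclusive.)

Evaluate at each i in [0,9]:
  i=0: ✗ (fails at j=0)
  i=1: ✓ (all of [1,2])
  i=2: ✗ (fails at j=3)
  i=3: ✗ (fails at j=3)
  i=4: ✗ (fails at j=4)
  i=5: ✗ (fails at j=5)
  i=6: ✗ (fails at j=6)
  i=7: ✗ (fails at j=7)
  i=8: ✗ (fails at j=8)
  i=9: ✗ (fails at j=9)

1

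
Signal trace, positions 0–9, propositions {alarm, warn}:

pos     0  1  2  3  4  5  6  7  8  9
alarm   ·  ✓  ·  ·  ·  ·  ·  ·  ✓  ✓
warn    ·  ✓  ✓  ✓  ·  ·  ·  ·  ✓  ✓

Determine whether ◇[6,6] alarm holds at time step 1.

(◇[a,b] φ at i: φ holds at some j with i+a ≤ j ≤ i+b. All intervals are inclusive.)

Does not hold

Check alarm at each j in [7,7]:
  j=7: false
No position in the window satisfies it → formula fails.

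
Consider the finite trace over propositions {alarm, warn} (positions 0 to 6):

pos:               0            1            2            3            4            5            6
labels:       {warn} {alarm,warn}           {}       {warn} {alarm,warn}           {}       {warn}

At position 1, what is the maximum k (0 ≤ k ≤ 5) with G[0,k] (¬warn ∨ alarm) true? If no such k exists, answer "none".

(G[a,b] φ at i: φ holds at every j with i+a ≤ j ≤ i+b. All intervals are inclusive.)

1

(¬warn ∨ alarm) must hold from j=1 onward; find where it first fails.
  j=1: holds
  j=2: holds
  j=3: fails
Holds on [1,2], so largest k = 1.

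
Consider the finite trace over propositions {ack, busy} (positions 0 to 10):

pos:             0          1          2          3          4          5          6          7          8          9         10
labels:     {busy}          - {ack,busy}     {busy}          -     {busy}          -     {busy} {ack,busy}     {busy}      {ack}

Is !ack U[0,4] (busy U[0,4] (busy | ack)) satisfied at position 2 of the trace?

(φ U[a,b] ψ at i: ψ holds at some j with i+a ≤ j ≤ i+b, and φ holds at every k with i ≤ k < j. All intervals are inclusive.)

Need some j in [2,6] with (busy U[0,4] (busy | ack)), and !ack at every k in [2,j-1].
  j=2: (busy U[0,4] (busy | ack)) holds; no prefix to check → satisfied.

True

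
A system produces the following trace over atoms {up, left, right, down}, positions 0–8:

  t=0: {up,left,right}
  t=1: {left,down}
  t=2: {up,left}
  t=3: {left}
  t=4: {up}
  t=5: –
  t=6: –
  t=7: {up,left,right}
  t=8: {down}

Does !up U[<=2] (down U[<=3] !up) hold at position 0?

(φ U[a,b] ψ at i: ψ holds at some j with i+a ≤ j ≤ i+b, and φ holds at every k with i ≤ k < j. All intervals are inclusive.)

Need some j in [0,2] with (down U[<=3] !up), and !up at every k in [0,j-1].
  j=0: (down U[<=3] !up) — fails.
  j=1: (down U[<=3] !up) holds, but !up fails at k=0 → not this j.
  j=2: (down U[<=3] !up) — fails.
No j in the window works → until fails.

No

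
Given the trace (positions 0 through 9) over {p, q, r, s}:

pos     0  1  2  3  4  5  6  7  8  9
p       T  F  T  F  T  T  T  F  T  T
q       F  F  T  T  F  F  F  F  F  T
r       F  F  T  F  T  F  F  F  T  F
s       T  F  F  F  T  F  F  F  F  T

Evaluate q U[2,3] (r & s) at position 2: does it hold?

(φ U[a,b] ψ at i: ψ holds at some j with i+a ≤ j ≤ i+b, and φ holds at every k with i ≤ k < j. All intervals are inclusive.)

Holds

Need some j in [4,5] with (r & s), and q at every k in [2,j-1].
  j=4: (r & s) holds; q holds at every k in [2,3] → satisfied.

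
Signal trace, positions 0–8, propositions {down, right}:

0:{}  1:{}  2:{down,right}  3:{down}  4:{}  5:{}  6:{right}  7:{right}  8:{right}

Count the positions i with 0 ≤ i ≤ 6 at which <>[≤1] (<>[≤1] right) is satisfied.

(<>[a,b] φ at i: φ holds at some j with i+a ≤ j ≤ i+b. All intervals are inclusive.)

Evaluate at each i in [0,6]:
  i=0: ✓ (witness j=1)
  i=1: ✓ (witness j=1)
  i=2: ✓ (witness j=2)
  i=3: ✗ (none in [3,4])
  i=4: ✓ (witness j=5)
  i=5: ✓ (witness j=5)
  i=6: ✓ (witness j=6)
Positions where it holds: {0, 1, 2, 4, 5, 6} → 6.

6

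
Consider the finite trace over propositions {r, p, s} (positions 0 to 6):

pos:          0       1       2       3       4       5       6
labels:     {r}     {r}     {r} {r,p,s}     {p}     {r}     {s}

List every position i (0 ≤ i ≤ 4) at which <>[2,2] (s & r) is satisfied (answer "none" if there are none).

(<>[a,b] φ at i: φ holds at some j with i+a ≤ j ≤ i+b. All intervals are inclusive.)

Evaluate at each i in [0,4]:
  i=0: ✗ (none in [2,2])
  i=1: ✓ (witness j=3)
  i=2: ✗ (none in [4,4])
  i=3: ✗ (none in [5,5])
  i=4: ✗ (none in [6,6])

1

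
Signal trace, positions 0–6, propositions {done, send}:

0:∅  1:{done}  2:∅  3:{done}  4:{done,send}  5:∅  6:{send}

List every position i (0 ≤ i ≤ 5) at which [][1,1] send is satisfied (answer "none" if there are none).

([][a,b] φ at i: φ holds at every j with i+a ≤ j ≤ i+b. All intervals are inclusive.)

Evaluate at each i in [0,5]:
  i=0: ✗ (fails at j=1)
  i=1: ✗ (fails at j=2)
  i=2: ✗ (fails at j=3)
  i=3: ✓ (all of [4,4])
  i=4: ✗ (fails at j=5)
  i=5: ✓ (all of [6,6])

3, 5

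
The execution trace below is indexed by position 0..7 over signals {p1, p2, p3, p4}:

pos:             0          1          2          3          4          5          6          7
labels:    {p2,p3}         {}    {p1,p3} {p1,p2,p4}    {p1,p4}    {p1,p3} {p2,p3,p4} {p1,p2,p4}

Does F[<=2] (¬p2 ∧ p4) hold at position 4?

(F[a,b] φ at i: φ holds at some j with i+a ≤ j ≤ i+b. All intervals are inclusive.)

Yes

Check (¬p2 ∧ p4) at each j in [4,6]:
  j=4: true
  j=5: false
  j=6: false
Found at j=4 → formula holds.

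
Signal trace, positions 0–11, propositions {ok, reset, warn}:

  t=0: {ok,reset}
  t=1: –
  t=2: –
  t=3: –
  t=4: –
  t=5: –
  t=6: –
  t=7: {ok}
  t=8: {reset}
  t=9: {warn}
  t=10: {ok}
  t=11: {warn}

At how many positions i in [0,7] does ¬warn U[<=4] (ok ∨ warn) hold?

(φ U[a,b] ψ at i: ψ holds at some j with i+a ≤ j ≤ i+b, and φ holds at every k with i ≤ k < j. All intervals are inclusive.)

Evaluate at each i in [0,7]:
  i=0: ✓ (rhs at j=0)
  i=1: ✗ (no rhs in [1,5])
  i=2: ✗ (no rhs in [2,6])
  i=3: ✓ (rhs at j=7; lhs holds on [3,6])
  i=4: ✓ (rhs at j=7; lhs holds on [4,6])
  i=5: ✓ (rhs at j=7; lhs holds on [5,6])
  i=6: ✓ (rhs at j=7; lhs holds on [6,6])
  i=7: ✓ (rhs at j=7)
Positions where it holds: {0, 3, 4, 5, 6, 7} → 6.

6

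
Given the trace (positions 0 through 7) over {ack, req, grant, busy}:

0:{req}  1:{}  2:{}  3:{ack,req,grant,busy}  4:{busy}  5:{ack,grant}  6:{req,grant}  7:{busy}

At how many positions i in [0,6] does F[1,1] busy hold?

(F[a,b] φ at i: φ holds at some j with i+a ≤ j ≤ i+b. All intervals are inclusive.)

Evaluate at each i in [0,6]:
  i=0: ✗ (none in [1,1])
  i=1: ✗ (none in [2,2])
  i=2: ✓ (witness j=3)
  i=3: ✓ (witness j=4)
  i=4: ✗ (none in [5,5])
  i=5: ✗ (none in [6,6])
  i=6: ✓ (witness j=7)
Positions where it holds: {2, 3, 6} → 3.

3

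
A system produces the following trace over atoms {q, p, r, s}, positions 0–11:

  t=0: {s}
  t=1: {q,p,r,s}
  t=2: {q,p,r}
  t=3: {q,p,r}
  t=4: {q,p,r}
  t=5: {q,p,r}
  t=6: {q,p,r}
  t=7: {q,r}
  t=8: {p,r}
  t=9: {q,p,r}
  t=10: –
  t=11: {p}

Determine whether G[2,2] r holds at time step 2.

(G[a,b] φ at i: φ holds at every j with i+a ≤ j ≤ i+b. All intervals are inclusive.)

Check r at every j in [4,4]:
  j=4: true
All positions satisfy it → formula holds.

True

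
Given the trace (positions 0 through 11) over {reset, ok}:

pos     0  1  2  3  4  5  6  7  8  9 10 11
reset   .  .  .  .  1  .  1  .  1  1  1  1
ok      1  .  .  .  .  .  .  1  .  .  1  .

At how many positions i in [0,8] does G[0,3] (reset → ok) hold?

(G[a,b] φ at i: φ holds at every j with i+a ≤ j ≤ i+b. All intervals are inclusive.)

1

Evaluate at each i in [0,8]:
  i=0: ✓ (all of [0,3])
  i=1: ✗ (fails at j=4)
  i=2: ✗ (fails at j=4)
  i=3: ✗ (fails at j=4)
  i=4: ✗ (fails at j=4)
  i=5: ✗ (fails at j=6)
  i=6: ✗ (fails at j=6)
  i=7: ✗ (fails at j=8)
  i=8: ✗ (fails at j=8)
Positions where it holds: {0} → 1.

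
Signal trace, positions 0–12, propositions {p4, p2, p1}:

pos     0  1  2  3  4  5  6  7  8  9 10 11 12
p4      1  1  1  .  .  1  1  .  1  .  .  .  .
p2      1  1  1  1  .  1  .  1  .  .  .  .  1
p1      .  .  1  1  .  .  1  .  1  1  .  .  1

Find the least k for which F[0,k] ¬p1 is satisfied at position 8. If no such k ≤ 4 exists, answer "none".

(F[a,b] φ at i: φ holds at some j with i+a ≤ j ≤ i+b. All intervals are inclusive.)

2

Scan j = 8,9,… for ¬p1:
  j=8: fails
  j=9: fails
  j=10: holds
First hit at j=10, so smallest k = 10-8 = 2.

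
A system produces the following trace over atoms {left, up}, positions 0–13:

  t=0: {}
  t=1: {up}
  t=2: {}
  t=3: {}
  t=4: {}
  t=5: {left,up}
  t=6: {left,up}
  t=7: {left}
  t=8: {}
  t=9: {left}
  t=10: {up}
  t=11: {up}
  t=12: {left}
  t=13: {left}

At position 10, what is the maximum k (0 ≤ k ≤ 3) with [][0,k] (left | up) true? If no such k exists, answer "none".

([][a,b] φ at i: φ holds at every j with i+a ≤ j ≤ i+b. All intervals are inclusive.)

(left | up) must hold from j=10 onward; find where it first fails.
  j=10: holds
  j=11: holds
  j=12: holds
  j=13: holds
Holds through j=13; largest k = 3.

3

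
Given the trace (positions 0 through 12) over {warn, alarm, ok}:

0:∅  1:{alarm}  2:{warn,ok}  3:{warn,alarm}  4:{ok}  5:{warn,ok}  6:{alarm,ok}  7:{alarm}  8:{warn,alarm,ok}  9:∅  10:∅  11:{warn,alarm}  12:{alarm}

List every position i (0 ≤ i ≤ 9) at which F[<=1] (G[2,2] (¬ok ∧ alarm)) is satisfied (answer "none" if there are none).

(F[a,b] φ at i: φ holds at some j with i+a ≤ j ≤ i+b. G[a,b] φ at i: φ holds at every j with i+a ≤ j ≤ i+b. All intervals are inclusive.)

0, 1, 4, 5, 8, 9

Evaluate at each i in [0,9]:
  i=0: ✓ (witness j=1)
  i=1: ✓ (witness j=1)
  i=2: ✗ (none in [2,3])
  i=3: ✗ (none in [3,4])
  i=4: ✓ (witness j=5)
  i=5: ✓ (witness j=5)
  i=6: ✗ (none in [6,7])
  i=7: ✗ (none in [7,8])
  i=8: ✓ (witness j=9)
  i=9: ✓ (witness j=9)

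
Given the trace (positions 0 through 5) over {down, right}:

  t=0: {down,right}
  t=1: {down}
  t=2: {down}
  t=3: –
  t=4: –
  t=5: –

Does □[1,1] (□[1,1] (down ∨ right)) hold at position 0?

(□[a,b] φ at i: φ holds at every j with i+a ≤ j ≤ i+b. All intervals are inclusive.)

Check □[1,1] (down ∨ right) at every j in [1,1]:
  j=1: holds on [2,2]
All positions satisfy it → formula holds.

Holds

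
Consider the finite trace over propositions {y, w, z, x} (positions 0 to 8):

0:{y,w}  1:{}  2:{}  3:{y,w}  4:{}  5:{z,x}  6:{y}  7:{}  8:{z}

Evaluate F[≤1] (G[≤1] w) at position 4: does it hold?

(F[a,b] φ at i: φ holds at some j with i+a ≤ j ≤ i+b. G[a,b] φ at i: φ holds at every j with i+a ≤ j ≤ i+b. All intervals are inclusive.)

False

Check G[≤1] w at each j in [4,5]:
  j=4: fails at 4
  j=5: fails at 5
No position in the window satisfies it → formula fails.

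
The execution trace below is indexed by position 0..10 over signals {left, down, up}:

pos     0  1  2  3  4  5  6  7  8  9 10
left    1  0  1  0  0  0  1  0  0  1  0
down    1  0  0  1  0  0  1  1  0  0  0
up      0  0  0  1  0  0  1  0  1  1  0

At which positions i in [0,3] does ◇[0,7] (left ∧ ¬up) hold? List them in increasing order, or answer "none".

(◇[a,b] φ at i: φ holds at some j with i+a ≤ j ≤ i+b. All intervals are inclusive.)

0, 1, 2

Evaluate at each i in [0,3]:
  i=0: ✓ (witness j=0)
  i=1: ✓ (witness j=2)
  i=2: ✓ (witness j=2)
  i=3: ✗ (none in [3,10])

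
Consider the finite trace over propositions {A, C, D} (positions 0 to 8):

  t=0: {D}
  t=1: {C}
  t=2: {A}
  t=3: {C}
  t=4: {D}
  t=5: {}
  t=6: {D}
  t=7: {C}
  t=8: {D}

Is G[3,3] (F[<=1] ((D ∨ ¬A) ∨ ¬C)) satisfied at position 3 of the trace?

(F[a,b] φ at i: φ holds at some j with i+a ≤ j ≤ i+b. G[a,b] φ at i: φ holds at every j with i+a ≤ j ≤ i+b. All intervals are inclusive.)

Check F[<=1] ((D ∨ ¬A) ∨ ¬C) at every j in [6,6]:
  j=6: holds (witness at 6)
All positions satisfy it → formula holds.

True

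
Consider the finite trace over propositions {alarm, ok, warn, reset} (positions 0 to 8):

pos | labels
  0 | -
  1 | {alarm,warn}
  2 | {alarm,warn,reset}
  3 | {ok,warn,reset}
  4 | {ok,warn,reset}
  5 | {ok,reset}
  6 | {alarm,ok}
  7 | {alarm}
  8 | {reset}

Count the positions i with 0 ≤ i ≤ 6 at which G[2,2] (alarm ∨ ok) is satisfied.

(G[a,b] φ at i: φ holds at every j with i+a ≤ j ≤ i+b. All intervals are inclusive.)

Evaluate at each i in [0,6]:
  i=0: ✓ (all of [2,2])
  i=1: ✓ (all of [3,3])
  i=2: ✓ (all of [4,4])
  i=3: ✓ (all of [5,5])
  i=4: ✓ (all of [6,6])
  i=5: ✓ (all of [7,7])
  i=6: ✗ (fails at j=8)
Positions where it holds: {0, 1, 2, 3, 4, 5} → 6.

6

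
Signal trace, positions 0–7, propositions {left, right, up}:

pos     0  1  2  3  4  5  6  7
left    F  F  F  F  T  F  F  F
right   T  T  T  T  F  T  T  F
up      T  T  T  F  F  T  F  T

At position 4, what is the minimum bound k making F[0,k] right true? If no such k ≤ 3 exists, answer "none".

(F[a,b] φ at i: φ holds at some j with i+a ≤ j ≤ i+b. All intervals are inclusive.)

Scan j = 4,5,… for right:
  j=4: fails
  j=5: holds
First hit at j=5, so smallest k = 5-4 = 1.

1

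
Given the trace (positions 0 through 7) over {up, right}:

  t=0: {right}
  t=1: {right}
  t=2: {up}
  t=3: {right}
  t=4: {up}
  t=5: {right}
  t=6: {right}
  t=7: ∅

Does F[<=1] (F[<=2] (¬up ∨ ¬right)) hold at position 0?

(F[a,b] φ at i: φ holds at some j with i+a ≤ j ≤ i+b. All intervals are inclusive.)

Check F[<=2] (¬up ∨ ¬right) at each j in [0,1]:
  j=0: holds (witness at 0)
  j=1: holds (witness at 1)
Found at j=0 → formula holds.

Yes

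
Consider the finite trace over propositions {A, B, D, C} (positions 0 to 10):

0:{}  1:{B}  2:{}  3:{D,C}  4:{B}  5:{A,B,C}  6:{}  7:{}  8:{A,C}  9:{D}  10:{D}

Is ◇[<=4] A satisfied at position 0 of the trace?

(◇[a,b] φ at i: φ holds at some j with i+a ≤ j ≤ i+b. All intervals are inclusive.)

False

Check A at each j in [0,4]:
  j=0: false
  j=1: false
  j=2: false
  j=3: false
  j=4: false
No position in the window satisfies it → formula fails.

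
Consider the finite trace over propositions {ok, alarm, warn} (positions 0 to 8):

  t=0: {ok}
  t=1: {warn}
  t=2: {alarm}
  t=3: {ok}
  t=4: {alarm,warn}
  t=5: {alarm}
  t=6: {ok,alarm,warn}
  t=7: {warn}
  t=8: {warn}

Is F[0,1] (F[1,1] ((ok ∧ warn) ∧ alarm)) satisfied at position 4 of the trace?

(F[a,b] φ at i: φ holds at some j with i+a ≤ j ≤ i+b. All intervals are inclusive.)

Check F[1,1] ((ok ∧ warn) ∧ alarm) at each j in [4,5]:
  j=4: fails (none in [5,5])
  j=5: holds (witness at 6)
Found at j=5 → formula holds.

Yes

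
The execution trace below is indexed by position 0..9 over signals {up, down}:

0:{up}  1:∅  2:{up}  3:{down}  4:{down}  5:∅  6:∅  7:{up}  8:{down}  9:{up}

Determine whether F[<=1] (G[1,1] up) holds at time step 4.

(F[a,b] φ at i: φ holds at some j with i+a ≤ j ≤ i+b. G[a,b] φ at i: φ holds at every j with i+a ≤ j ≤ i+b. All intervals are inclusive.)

No

Check G[1,1] up at each j in [4,5]:
  j=4: fails at 5
  j=5: fails at 6
No position in the window satisfies it → formula fails.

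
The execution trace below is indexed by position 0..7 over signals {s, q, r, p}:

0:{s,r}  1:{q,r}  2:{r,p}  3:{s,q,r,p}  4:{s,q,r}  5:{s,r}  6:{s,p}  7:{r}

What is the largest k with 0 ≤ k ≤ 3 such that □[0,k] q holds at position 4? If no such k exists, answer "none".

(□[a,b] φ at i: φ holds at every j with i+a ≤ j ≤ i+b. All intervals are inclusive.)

q must hold from j=4 onward; find where it first fails.
  j=4: holds
  j=5: fails
Holds on [4,4], so largest k = 0.

0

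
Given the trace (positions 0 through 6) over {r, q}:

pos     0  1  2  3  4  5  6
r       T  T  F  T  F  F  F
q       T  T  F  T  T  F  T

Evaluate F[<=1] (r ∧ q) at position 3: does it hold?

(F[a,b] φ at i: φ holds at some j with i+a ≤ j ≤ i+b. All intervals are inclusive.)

Check (r ∧ q) at each j in [3,4]:
  j=3: true
  j=4: false
Found at j=3 → formula holds.

Yes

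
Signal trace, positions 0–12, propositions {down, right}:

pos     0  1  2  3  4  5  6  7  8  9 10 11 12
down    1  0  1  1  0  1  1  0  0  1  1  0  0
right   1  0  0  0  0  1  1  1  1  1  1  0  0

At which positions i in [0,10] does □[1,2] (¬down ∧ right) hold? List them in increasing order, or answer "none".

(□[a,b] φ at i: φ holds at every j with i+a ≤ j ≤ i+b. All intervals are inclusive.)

Evaluate at each i in [0,10]:
  i=0: ✗ (fails at j=1)
  i=1: ✗ (fails at j=2)
  i=2: ✗ (fails at j=3)
  i=3: ✗ (fails at j=4)
  i=4: ✗ (fails at j=5)
  i=5: ✗ (fails at j=6)
  i=6: ✓ (all of [7,8])
  i=7: ✗ (fails at j=9)
  i=8: ✗ (fails at j=9)
  i=9: ✗ (fails at j=10)
  i=10: ✗ (fails at j=11)

6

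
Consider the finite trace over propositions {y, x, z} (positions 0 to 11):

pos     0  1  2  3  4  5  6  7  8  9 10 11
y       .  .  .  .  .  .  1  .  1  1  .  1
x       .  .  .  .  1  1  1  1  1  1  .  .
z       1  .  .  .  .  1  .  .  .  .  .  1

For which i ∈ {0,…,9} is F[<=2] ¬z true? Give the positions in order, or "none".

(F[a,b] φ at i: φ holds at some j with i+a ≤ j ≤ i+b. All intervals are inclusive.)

Evaluate at each i in [0,9]:
  i=0: ✓ (witness j=1)
  i=1: ✓ (witness j=1)
  i=2: ✓ (witness j=2)
  i=3: ✓ (witness j=3)
  i=4: ✓ (witness j=4)
  i=5: ✓ (witness j=6)
  i=6: ✓ (witness j=6)
  i=7: ✓ (witness j=7)
  i=8: ✓ (witness j=8)
  i=9: ✓ (witness j=9)

0, 1, 2, 3, 4, 5, 6, 7, 8, 9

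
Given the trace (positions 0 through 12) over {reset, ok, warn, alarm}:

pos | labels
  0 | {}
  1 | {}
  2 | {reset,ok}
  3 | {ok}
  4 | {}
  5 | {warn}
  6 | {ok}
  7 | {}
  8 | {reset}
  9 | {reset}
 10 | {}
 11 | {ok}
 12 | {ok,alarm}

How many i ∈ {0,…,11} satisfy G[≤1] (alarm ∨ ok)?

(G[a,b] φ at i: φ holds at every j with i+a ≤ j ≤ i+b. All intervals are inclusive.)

Evaluate at each i in [0,11]:
  i=0: ✗ (fails at j=0)
  i=1: ✗ (fails at j=1)
  i=2: ✓ (all of [2,3])
  i=3: ✗ (fails at j=4)
  i=4: ✗ (fails at j=4)
  i=5: ✗ (fails at j=5)
  i=6: ✗ (fails at j=7)
  i=7: ✗ (fails at j=7)
  i=8: ✗ (fails at j=8)
  i=9: ✗ (fails at j=9)
  i=10: ✗ (fails at j=10)
  i=11: ✓ (all of [11,12])
Positions where it holds: {2, 11} → 2.

2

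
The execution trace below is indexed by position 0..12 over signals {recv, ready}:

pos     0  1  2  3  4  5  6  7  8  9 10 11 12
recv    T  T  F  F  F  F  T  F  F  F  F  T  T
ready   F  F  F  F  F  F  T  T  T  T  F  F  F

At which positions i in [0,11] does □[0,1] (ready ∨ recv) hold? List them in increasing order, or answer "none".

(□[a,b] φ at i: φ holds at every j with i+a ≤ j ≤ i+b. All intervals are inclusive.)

Evaluate at each i in [0,11]:
  i=0: ✓ (all of [0,1])
  i=1: ✗ (fails at j=2)
  i=2: ✗ (fails at j=2)
  i=3: ✗ (fails at j=3)
  i=4: ✗ (fails at j=4)
  i=5: ✗ (fails at j=5)
  i=6: ✓ (all of [6,7])
  i=7: ✓ (all of [7,8])
  i=8: ✓ (all of [8,9])
  i=9: ✗ (fails at j=10)
  i=10: ✗ (fails at j=10)
  i=11: ✓ (all of [11,12])

0, 6, 7, 8, 11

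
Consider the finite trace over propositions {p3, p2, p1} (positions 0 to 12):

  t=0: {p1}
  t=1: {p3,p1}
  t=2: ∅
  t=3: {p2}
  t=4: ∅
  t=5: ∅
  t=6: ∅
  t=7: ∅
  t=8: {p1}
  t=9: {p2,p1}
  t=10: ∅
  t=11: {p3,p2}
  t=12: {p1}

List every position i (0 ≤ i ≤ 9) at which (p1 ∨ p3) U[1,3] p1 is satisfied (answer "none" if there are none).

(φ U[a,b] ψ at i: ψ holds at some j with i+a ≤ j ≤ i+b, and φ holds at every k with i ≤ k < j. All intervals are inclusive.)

0, 8

Evaluate at each i in [0,9]:
  i=0: ✓ (rhs at j=1; lhs holds on [0,0])
  i=1: ✗ (no rhs in [2,4])
  i=2: ✗ (no rhs in [3,5])
  i=3: ✗ (no rhs in [4,6])
  i=4: ✗ (no rhs in [5,7])
  i=5: ✗ (lhs fails at k=5 before rhs at j=8)
  i=6: ✗ (lhs fails at k=6 before rhs at j=8)
  i=7: ✗ (lhs fails at k=7 before rhs at j=8)
  i=8: ✓ (rhs at j=9; lhs holds on [8,8])
  i=9: ✗ (lhs fails at k=10 before rhs at j=12)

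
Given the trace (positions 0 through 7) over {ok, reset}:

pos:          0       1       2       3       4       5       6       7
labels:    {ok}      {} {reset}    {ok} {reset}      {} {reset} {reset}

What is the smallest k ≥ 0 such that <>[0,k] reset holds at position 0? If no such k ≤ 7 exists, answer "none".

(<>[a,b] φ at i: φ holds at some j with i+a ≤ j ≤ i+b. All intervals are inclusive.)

2

Scan j = 0,1,… for reset:
  j=0: fails
  j=1: fails
  j=2: holds
First hit at j=2, so smallest k = 2-0 = 2.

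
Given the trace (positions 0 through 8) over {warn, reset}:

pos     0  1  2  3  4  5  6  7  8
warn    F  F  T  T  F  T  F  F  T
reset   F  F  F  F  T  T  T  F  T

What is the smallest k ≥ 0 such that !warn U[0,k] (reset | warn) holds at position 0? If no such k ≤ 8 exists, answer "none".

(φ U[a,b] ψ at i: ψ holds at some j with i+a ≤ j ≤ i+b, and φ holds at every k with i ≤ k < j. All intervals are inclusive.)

2

Need earliest j ≥ 0 with (reset | warn), and !warn at every k in [0,j-1].
  j=0: rhs fails.
  j=1: rhs fails.
  j=2: rhs holds; lhs holds on [0,1]. k = 2.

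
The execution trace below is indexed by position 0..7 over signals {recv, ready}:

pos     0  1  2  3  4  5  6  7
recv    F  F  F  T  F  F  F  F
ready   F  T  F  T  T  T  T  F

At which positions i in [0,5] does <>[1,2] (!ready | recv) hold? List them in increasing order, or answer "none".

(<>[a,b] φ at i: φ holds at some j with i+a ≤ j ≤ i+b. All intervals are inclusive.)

Evaluate at each i in [0,5]:
  i=0: ✓ (witness j=2)
  i=1: ✓ (witness j=2)
  i=2: ✓ (witness j=3)
  i=3: ✗ (none in [4,5])
  i=4: ✗ (none in [5,6])
  i=5: ✓ (witness j=7)

0, 1, 2, 5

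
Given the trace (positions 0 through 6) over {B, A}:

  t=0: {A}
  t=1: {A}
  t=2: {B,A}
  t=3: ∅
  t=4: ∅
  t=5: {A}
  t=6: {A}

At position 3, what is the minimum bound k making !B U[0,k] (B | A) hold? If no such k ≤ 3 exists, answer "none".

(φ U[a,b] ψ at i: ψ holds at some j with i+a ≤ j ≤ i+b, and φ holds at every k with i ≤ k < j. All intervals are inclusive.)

Need earliest j ≥ 3 with (B | A), and !B at every k in [3,j-1].
  j=3: rhs fails.
  j=4: rhs fails.
  j=5: rhs holds; lhs holds on [3,4]. k = 2.

2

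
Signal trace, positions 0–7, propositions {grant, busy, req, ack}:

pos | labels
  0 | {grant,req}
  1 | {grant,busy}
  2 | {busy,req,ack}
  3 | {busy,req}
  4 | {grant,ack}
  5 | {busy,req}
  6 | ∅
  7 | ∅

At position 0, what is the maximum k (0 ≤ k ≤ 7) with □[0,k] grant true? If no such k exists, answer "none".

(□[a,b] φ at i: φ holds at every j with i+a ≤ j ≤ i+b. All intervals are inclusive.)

1

grant must hold from j=0 onward; find where it first fails.
  j=0: holds
  j=1: holds
  j=2: fails
Holds on [0,1], so largest k = 1.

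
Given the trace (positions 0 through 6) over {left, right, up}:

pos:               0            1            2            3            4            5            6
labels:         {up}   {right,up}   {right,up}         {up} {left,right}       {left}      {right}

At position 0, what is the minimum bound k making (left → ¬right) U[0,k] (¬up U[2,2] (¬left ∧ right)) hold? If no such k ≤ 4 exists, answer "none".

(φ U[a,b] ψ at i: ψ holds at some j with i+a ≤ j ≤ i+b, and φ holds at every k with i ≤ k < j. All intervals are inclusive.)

Need earliest j ≥ 0 with (¬up U[2,2] (¬left ∧ right)), and (left → ¬right) at every k in [0,j-1].
  j=0: rhs fails.
  j=1: rhs fails.
  j=2: rhs fails.
  j=3: rhs fails.
  j=4: rhs holds; lhs holds on [0,3]. k = 4.

4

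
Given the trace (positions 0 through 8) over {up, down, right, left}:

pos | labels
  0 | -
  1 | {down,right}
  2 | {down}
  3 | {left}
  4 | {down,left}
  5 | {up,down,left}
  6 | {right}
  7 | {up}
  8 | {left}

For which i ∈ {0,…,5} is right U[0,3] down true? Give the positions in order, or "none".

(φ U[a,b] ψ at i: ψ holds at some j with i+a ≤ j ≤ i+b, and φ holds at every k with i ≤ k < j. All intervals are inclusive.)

Evaluate at each i in [0,5]:
  i=0: ✗ (lhs fails at k=0 before rhs at j=1)
  i=1: ✓ (rhs at j=1)
  i=2: ✓ (rhs at j=2)
  i=3: ✗ (lhs fails at k=3 before rhs at j=4)
  i=4: ✓ (rhs at j=4)
  i=5: ✓ (rhs at j=5)

1, 2, 4, 5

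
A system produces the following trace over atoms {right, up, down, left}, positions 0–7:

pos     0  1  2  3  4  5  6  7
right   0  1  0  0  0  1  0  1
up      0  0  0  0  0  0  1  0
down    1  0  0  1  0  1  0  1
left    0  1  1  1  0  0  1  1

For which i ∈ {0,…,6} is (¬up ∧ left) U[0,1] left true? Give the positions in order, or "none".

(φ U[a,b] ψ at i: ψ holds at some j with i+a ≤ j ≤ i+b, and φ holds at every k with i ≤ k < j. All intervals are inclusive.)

1, 2, 3, 6

Evaluate at each i in [0,6]:
  i=0: ✗ (lhs fails at k=0 before rhs at j=1)
  i=1: ✓ (rhs at j=1)
  i=2: ✓ (rhs at j=2)
  i=3: ✓ (rhs at j=3)
  i=4: ✗ (no rhs in [4,5])
  i=5: ✗ (lhs fails at k=5 before rhs at j=6)
  i=6: ✓ (rhs at j=6)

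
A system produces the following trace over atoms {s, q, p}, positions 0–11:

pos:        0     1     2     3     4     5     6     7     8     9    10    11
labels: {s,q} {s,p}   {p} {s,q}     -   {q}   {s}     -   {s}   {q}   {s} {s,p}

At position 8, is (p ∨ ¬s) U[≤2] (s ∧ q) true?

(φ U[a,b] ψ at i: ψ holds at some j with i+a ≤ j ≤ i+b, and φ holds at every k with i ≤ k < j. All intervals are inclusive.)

No

Need some j in [8,10] with (s ∧ q), and (p ∨ ¬s) at every k in [8,j-1].
  j=8: (s ∧ q) false.
  j=9: (s ∧ q) false.
  j=10: (s ∧ q) false.
No j in the window works → until fails.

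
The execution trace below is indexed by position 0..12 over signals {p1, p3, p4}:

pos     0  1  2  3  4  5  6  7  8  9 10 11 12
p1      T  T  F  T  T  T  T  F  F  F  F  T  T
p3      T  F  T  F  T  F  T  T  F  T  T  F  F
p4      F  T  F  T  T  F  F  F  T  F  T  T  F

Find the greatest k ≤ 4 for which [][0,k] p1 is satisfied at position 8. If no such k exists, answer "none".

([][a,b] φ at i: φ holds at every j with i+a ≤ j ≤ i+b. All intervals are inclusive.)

p1 must hold from j=8 onward; find where it first fails.
  j=8: fails → no k works.

none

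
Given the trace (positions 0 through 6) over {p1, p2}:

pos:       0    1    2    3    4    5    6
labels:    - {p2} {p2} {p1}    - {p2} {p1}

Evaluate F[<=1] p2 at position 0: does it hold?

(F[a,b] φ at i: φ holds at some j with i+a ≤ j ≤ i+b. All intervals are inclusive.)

Yes

Check p2 at each j in [0,1]:
  j=0: false
  j=1: true
Found at j=1 → formula holds.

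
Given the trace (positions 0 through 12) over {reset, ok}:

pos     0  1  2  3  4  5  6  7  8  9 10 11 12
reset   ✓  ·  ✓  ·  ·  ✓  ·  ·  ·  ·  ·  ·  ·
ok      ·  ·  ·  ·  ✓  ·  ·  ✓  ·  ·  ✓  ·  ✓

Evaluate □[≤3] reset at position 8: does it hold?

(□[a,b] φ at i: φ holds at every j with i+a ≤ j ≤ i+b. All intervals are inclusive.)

Check reset at every j in [8,11]:
  j=8: false
  j=9: false
  j=10: false
  j=11: false
Fails at j=8 → formula fails.

Does not hold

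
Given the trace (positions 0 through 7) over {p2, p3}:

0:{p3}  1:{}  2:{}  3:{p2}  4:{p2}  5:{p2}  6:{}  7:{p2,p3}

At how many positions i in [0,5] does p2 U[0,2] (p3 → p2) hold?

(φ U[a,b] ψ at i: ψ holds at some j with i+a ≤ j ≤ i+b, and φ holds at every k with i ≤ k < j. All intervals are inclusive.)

Evaluate at each i in [0,5]:
  i=0: ✗ (lhs fails at k=0 before rhs at j=1)
  i=1: ✓ (rhs at j=1)
  i=2: ✓ (rhs at j=2)
  i=3: ✓ (rhs at j=3)
  i=4: ✓ (rhs at j=4)
  i=5: ✓ (rhs at j=5)
Positions where it holds: {1, 2, 3, 4, 5} → 5.

5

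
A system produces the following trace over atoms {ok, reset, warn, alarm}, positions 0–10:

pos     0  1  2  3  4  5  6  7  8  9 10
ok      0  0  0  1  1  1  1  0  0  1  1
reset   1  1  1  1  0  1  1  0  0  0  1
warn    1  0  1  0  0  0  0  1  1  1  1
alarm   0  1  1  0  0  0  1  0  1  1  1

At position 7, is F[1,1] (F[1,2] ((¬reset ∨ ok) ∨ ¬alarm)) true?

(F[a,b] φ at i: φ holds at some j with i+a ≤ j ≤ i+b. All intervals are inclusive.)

Check F[1,2] ((¬reset ∨ ok) ∨ ¬alarm) at each j in [8,8]:
  j=8: holds (witness at 9)
Found at j=8 → formula holds.

Holds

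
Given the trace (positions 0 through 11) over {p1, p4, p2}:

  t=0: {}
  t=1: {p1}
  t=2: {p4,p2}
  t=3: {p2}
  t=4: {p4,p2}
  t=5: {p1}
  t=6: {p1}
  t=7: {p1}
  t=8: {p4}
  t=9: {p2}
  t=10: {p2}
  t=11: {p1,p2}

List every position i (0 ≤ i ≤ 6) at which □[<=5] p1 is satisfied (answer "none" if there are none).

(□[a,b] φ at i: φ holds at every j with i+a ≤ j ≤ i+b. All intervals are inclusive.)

Evaluate at each i in [0,6]:
  i=0: ✗ (fails at j=0)
  i=1: ✗ (fails at j=2)
  i=2: ✗ (fails at j=2)
  i=3: ✗ (fails at j=3)
  i=4: ✗ (fails at j=4)
  i=5: ✗ (fails at j=8)
  i=6: ✗ (fails at j=8)

none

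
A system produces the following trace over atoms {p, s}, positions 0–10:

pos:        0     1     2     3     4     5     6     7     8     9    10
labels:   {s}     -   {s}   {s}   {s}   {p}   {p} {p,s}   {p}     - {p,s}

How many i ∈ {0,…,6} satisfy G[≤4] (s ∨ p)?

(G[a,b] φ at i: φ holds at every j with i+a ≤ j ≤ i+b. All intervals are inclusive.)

Evaluate at each i in [0,6]:
  i=0: ✗ (fails at j=1)
  i=1: ✗ (fails at j=1)
  i=2: ✓ (all of [2,6])
  i=3: ✓ (all of [3,7])
  i=4: ✓ (all of [4,8])
  i=5: ✗ (fails at j=9)
  i=6: ✗ (fails at j=9)
Positions where it holds: {2, 3, 4} → 3.

3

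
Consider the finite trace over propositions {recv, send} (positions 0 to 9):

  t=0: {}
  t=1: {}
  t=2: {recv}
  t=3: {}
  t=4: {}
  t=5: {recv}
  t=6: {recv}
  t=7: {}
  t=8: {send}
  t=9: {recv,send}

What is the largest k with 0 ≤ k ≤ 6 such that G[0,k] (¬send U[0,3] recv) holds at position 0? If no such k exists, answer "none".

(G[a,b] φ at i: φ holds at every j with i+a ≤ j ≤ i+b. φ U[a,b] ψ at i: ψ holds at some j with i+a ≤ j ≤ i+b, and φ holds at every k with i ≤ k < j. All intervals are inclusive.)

(¬send U[0,3] recv) must hold from j=0 onward; find where it first fails.
  j=0: holds
  j=1: holds
  j=2: holds
  j=3: holds
  j=4: holds
  j=5: holds
  j=6: holds
Holds through j=6; largest k = 6.

6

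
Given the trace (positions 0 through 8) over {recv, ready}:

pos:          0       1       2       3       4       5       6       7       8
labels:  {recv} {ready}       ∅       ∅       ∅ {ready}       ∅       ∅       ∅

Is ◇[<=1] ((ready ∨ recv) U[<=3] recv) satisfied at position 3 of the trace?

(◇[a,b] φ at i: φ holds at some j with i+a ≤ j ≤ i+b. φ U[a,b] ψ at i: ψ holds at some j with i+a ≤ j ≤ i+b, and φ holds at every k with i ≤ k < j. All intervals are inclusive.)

Does not hold

Check ((ready ∨ recv) U[<=3] recv) at each j in [3,4]:
  j=3: fails
  j=4: fails
No position in the window satisfies it → formula fails.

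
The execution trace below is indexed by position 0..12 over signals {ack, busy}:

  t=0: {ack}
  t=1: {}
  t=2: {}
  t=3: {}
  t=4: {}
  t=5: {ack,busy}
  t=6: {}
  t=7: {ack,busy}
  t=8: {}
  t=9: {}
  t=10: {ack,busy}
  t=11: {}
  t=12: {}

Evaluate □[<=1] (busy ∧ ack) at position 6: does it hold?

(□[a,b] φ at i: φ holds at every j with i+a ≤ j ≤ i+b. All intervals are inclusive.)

Check (busy ∧ ack) at every j in [6,7]:
  j=6: false
  j=7: true
Fails at j=6 → formula fails.

Does not hold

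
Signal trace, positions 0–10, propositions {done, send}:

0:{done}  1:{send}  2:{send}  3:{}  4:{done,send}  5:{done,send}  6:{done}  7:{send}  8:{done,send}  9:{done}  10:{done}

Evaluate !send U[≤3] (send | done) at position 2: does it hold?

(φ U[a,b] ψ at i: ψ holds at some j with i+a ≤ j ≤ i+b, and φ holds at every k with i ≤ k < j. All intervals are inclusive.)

True

Need some j in [2,5] with (send | done), and !send at every k in [2,j-1].
  j=2: (send | done) holds; no prefix to check → satisfied.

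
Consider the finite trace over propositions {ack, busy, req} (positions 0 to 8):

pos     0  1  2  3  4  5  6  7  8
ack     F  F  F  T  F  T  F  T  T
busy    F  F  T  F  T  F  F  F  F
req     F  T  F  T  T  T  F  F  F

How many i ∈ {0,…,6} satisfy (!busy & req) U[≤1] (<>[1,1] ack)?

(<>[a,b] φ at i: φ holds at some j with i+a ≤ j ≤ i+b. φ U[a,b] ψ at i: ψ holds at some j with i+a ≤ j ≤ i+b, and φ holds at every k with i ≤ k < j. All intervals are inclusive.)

6

Evaluate at each i in [0,6]:
  i=0: ✗ (no rhs in [0,1])
  i=1: ✓ (rhs at j=2; lhs holds on [1,1])
  i=2: ✓ (rhs at j=2)
  i=3: ✓ (rhs at j=4; lhs holds on [3,3])
  i=4: ✓ (rhs at j=4)
  i=5: ✓ (rhs at j=6; lhs holds on [5,5])
  i=6: ✓ (rhs at j=6)
Positions where it holds: {1, 2, 3, 4, 5, 6} → 6.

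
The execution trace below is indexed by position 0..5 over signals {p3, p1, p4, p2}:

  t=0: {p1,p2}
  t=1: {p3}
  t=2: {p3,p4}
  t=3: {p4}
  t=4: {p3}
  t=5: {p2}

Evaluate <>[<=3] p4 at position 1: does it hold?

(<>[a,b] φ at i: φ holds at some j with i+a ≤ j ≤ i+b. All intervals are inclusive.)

Check p4 at each j in [1,4]:
  j=1: false
  j=2: true
  j=3: true
  j=4: false
Found at j=2 → formula holds.

True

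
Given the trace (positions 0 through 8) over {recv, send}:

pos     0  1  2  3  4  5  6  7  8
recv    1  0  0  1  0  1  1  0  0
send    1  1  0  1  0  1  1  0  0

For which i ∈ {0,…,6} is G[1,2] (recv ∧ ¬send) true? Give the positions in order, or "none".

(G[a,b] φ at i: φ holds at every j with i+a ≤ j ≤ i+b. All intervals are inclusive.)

Evaluate at each i in [0,6]:
  i=0: ✗ (fails at j=1)
  i=1: ✗ (fails at j=2)
  i=2: ✗ (fails at j=3)
  i=3: ✗ (fails at j=4)
  i=4: ✗ (fails at j=5)
  i=5: ✗ (fails at j=6)
  i=6: ✗ (fails at j=7)

none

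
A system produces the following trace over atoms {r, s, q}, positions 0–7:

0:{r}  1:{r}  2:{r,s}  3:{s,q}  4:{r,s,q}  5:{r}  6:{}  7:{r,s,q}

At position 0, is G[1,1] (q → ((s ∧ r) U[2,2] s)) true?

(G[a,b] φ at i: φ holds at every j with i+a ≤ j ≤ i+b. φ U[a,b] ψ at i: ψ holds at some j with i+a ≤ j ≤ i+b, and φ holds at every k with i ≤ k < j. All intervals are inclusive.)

Check (q → ((s ∧ r) U[2,2] s)) at every j in [1,1]:
  j=1: antecedent false → ✓
All positions satisfy it → formula holds.

Holds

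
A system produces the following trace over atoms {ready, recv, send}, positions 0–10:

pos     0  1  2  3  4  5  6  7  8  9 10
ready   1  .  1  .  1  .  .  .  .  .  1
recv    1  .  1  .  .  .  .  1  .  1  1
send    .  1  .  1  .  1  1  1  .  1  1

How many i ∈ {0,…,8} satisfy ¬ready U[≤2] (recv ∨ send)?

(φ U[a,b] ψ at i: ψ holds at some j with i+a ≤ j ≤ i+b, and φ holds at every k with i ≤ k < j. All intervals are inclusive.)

8

Evaluate at each i in [0,8]:
  i=0: ✓ (rhs at j=0)
  i=1: ✓ (rhs at j=1)
  i=2: ✓ (rhs at j=2)
  i=3: ✓ (rhs at j=3)
  i=4: ✗ (lhs fails at k=4 before rhs at j=5)
  i=5: ✓ (rhs at j=5)
  i=6: ✓ (rhs at j=6)
  i=7: ✓ (rhs at j=7)
  i=8: ✓ (rhs at j=9; lhs holds on [8,8])
Positions where it holds: {0, 1, 2, 3, 5, 6, 7, 8} → 8.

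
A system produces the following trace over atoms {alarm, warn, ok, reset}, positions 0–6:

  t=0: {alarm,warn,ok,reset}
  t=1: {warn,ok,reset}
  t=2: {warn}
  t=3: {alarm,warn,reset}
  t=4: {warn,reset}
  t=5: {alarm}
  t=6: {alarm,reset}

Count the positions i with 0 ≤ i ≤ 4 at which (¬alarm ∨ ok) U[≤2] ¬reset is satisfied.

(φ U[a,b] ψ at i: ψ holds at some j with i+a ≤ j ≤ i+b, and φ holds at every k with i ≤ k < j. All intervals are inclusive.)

4

Evaluate at each i in [0,4]:
  i=0: ✓ (rhs at j=2; lhs holds on [0,1])
  i=1: ✓ (rhs at j=2; lhs holds on [1,1])
  i=2: ✓ (rhs at j=2)
  i=3: ✗ (lhs fails at k=3 before rhs at j=5)
  i=4: ✓ (rhs at j=5; lhs holds on [4,4])
Positions where it holds: {0, 1, 2, 4} → 4.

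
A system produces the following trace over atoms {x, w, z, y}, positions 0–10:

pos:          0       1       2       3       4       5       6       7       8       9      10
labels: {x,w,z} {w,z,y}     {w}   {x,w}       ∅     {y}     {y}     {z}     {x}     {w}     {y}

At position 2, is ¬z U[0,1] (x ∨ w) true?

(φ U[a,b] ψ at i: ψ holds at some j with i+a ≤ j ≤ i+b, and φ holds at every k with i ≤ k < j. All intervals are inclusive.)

Holds

Need some j in [2,3] with (x ∨ w), and ¬z at every k in [2,j-1].
  j=2: (x ∨ w) holds; no prefix to check → satisfied.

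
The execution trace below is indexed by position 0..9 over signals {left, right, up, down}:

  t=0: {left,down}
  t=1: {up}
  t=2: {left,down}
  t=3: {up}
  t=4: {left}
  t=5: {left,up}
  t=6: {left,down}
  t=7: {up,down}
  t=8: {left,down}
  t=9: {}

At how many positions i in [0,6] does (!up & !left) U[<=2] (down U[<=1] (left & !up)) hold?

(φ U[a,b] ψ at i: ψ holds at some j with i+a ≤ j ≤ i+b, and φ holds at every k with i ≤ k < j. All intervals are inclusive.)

Evaluate at each i in [0,6]:
  i=0: ✓ (rhs at j=0)
  i=1: ✗ (lhs fails at k=1 before rhs at j=2)
  i=2: ✓ (rhs at j=2)
  i=3: ✗ (lhs fails at k=3 before rhs at j=4)
  i=4: ✓ (rhs at j=4)
  i=5: ✗ (lhs fails at k=5 before rhs at j=6)
  i=6: ✓ (rhs at j=6)
Positions where it holds: {0, 2, 4, 6} → 4.

4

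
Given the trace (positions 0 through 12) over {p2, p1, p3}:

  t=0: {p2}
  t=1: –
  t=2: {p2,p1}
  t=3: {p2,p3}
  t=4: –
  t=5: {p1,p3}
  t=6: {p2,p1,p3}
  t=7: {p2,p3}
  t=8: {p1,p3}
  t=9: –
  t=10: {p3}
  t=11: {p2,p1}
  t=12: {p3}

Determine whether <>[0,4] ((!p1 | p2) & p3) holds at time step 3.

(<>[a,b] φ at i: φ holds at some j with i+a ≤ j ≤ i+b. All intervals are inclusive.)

Check ((!p1 | p2) & p3) at each j in [3,7]:
  j=3: true
  j=4: false
  j=5: false
  j=6: true
  j=7: true
Found at j=3 → formula holds.

True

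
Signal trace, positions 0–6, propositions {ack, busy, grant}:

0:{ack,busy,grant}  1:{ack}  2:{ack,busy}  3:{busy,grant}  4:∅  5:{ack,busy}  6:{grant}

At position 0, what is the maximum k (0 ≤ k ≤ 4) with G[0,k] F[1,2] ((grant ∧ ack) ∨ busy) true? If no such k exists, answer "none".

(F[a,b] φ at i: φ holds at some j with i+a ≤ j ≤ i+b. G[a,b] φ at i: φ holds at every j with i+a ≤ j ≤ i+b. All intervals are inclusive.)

4

F[1,2] ((grant ∧ ack) ∨ busy) must hold from j=0 onward; find where it first fails.
  j=0: holds
  j=1: holds
  j=2: holds
  j=3: holds
  j=4: holds
Holds through j=4; largest k = 4.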